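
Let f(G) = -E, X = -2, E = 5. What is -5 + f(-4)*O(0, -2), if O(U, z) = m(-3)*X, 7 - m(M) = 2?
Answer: 45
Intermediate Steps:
m(M) = 5 (m(M) = 7 - 1*2 = 7 - 2 = 5)
O(U, z) = -10 (O(U, z) = 5*(-2) = -10)
f(G) = -5 (f(G) = -1*5 = -5)
-5 + f(-4)*O(0, -2) = -5 - 5*(-10) = -5 + 50 = 45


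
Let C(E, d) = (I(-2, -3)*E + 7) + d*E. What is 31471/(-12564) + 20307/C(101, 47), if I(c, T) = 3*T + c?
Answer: 140488295/45770652 ≈ 3.0694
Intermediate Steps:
I(c, T) = c + 3*T
C(E, d) = 7 - 11*E + E*d (C(E, d) = ((-2 + 3*(-3))*E + 7) + d*E = ((-2 - 9)*E + 7) + E*d = (-11*E + 7) + E*d = (7 - 11*E) + E*d = 7 - 11*E + E*d)
31471/(-12564) + 20307/C(101, 47) = 31471/(-12564) + 20307/(7 - 11*101 + 101*47) = 31471*(-1/12564) + 20307/(7 - 1111 + 4747) = -31471/12564 + 20307/3643 = 140488295/45770652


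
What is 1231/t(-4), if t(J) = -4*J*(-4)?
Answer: -1231/64 ≈ -19.234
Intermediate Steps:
t(J) = 16*J
1231/t(-4) = 1231/(16*(-4)) = 1231/(-64) = -1/64*1231 = -1231/64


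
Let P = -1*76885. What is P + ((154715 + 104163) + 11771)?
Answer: 193764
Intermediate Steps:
P = -76885
P + ((154715 + 104163) + 11771) = -76885 + ((154715 + 104163) + 11771) = -76885 + (258878 + 11771) = -76885 + 270649 = 193764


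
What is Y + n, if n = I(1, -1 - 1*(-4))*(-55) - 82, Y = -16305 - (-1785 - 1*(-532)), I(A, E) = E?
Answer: -15299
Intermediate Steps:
Y = -15052 (Y = -16305 - (-1785 + 532) = -16305 - 1*(-1253) = -16305 + 1253 = -15052)
n = -247 (n = (-1 - 1*(-4))*(-55) - 82 = (-1 + 4)*(-55) - 82 = 3*(-55) - 82 = -165 - 82 = -247)
Y + n = -15052 - 247 = -15299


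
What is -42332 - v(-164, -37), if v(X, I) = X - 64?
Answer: -42104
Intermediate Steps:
v(X, I) = -64 + X
-42332 - v(-164, -37) = -42332 - (-64 - 164) = -42332 - 1*(-228) = -42332 + 228 = -42104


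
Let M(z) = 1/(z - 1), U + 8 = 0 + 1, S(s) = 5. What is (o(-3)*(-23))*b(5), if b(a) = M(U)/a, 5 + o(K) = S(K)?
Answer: 0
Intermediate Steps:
U = -7 (U = -8 + (0 + 1) = -8 + 1 = -7)
M(z) = 1/(-1 + z)
o(K) = 0 (o(K) = -5 + 5 = 0)
b(a) = -1/(8*a) (b(a) = 1/((-1 - 7)*a) = 1/((-8)*a) = -1/(8*a))
(o(-3)*(-23))*b(5) = (0*(-23))*(-⅛/5) = 0*(-⅛*⅕) = 0*(-1/40) = 0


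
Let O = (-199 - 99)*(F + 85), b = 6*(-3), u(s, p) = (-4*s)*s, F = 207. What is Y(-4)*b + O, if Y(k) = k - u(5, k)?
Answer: -88744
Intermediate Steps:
u(s, p) = -4*s**2
Y(k) = 100 + k (Y(k) = k - (-4)*5**2 = k - (-4)*25 = k - 1*(-100) = k + 100 = 100 + k)
b = -18
O = -87016 (O = (-199 - 99)*(207 + 85) = -298*292 = -87016)
Y(-4)*b + O = (100 - 4)*(-18) - 87016 = 96*(-18) - 87016 = -1728 - 87016 = -88744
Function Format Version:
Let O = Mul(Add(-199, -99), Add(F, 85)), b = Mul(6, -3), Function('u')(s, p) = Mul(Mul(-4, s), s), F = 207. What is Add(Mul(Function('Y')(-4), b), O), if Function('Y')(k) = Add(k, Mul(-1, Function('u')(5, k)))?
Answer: -88744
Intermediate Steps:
Function('u')(s, p) = Mul(-4, Pow(s, 2))
Function('Y')(k) = Add(100, k) (Function('Y')(k) = Add(k, Mul(-1, Mul(-4, Pow(5, 2)))) = Add(k, Mul(-1, Mul(-4, 25))) = Add(k, Mul(-1, -100)) = Add(k, 100) = Add(100, k))
b = -18
O = -87016 (O = Mul(Add(-199, -99), Add(207, 85)) = Mul(-298, 292) = -87016)
Add(Mul(Function('Y')(-4), b), O) = Add(Mul(Add(100, -4), -18), -87016) = Add(Mul(96, -18), -87016) = Add(-1728, -87016) = -88744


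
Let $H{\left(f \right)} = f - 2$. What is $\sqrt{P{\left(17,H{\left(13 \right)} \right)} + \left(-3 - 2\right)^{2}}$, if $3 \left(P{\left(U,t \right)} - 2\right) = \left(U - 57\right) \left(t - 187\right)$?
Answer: $\frac{\sqrt{21363}}{3} \approx 48.72$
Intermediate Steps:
$H{\left(f \right)} = -2 + f$ ($H{\left(f \right)} = f - 2 = -2 + f$)
$P{\left(U,t \right)} = 2 + \frac{\left(-187 + t\right) \left(-57 + U\right)}{3}$ ($P{\left(U,t \right)} = 2 + \frac{\left(U - 57\right) \left(t - 187\right)}{3} = 2 + \frac{\left(-57 + U\right) \left(-187 + t\right)}{3} = 2 + \frac{\left(-187 + t\right) \left(-57 + U\right)}{3}$)
$\sqrt{P{\left(17,H{\left(13 \right)} \right)} + \left(-3 - 2\right)^{2}} = \sqrt{\left(3555 - 19 \left(-2 + 13\right) - \frac{3179}{3} + \frac{1}{3} \cdot 17 \left(-2 + 13\right)\right) + \left(-3 - 2\right)^{2}} = \sqrt{\left(3555 - 209 - \frac{3179}{3} + \frac{1}{3} \cdot 17 \cdot 11\right) + \left(-5\right)^{2}} = \sqrt{\left(3555 - 209 - \frac{3179}{3} + \frac{187}{3}\right) + 25} = \sqrt{\frac{7046}{3} + 25} = \sqrt{\frac{7121}{3}} = \frac{\sqrt{21363}}{3}$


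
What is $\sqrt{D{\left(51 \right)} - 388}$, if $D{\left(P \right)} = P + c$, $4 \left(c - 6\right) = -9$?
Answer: $\frac{i \sqrt{1333}}{2} \approx 18.255 i$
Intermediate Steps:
$c = \frac{15}{4}$ ($c = 6 + \frac{1}{4} \left(-9\right) = 6 - \frac{9}{4} = \frac{15}{4} \approx 3.75$)
$D{\left(P \right)} = \frac{15}{4} + P$ ($D{\left(P \right)} = P + \frac{15}{4} = \frac{15}{4} + P$)
$\sqrt{D{\left(51 \right)} - 388} = \sqrt{\left(\frac{15}{4} + 51\right) - 388} = \sqrt{\frac{219}{4} - 388} = \sqrt{- \frac{1333}{4}} = \frac{i \sqrt{1333}}{2}$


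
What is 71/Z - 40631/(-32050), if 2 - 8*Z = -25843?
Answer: 213662519/165666450 ≈ 1.2897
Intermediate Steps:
Z = 25845/8 (Z = ¼ - ⅛*(-25843) = ¼ + 25843/8 = 25845/8 ≈ 3230.6)
71/Z - 40631/(-32050) = 71/(25845/8) - 40631/(-32050) = 71*(8/25845) - 40631*(-1/32050) = 568/25845 + 40631/32050 = 213662519/165666450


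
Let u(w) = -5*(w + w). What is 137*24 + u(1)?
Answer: 3278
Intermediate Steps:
u(w) = -10*w
137*24 + u(1) = 137*24 - 10*1 = 3288 - 10 = 3278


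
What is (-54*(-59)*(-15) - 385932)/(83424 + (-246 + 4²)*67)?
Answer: -216861/34007 ≈ -6.3770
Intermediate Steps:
(-54*(-59)*(-15) - 385932)/(83424 + (-246 + 4²)*67) = (3186*(-15) - 385932)/(83424 + (-246 + 16)*67) = (-47790 - 385932)/(83424 - 230*67) = -433722/(83424 - 15410) = -433722/68014 = -433722*1/68014 = -216861/34007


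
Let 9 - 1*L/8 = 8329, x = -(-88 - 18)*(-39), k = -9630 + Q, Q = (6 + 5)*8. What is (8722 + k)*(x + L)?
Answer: 57969080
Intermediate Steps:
Q = 88 (Q = 11*8 = 88)
k = -9542 (k = -9630 + 88 = -9542)
x = -4134 (x = -(-106)*(-39) = -1*4134 = -4134)
L = -66560 (L = 72 - 8*8329 = 72 - 66632 = -66560)
(8722 + k)*(x + L) = (8722 - 9542)*(-4134 - 66560) = -820*(-70694) = 57969080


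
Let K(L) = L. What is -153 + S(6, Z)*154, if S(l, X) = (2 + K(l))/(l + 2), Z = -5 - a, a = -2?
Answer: 1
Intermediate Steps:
Z = -3 (Z = -5 - 1*(-2) = -5 + 2 = -3)
S(l, X) = 1 (S(l, X) = (2 + l)/(l + 2) = (2 + l)/(2 + l) = 1)
-153 + S(6, Z)*154 = -153 + 1*154 = -153 + 154 = 1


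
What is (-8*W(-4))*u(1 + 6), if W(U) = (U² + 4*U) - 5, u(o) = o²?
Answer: 1960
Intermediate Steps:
W(U) = -5 + U² + 4*U
(-8*W(-4))*u(1 + 6) = (-8*(-5 + (-4)² + 4*(-4)))*(1 + 6)² = -8*(-5 + 16 - 16)*7² = -8*(-5)*49 = 40*49 = 1960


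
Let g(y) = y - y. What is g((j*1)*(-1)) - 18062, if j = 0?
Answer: -18062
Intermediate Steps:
g(y) = 0
g((j*1)*(-1)) - 18062 = 0 - 18062 = -18062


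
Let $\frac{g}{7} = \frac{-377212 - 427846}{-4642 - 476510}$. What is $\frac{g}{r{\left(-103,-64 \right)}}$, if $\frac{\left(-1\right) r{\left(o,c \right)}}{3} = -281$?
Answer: $\frac{402529}{28972224} \approx 0.013894$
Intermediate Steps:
$r{\left(o,c \right)} = 843$ ($r{\left(o,c \right)} = \left(-3\right) \left(-281\right) = 843$)
$g = \frac{402529}{34368}$ ($g = 7 \frac{-377212 - 427846}{-4642 - 476510} = 7 \left(- \frac{805058}{-481152}\right) = 7 \left(\left(-805058\right) \left(- \frac{1}{481152}\right)\right) = 7 \cdot \frac{402529}{240576} = \frac{402529}{34368} \approx 11.712$)
$\frac{g}{r{\left(-103,-64 \right)}} = \frac{402529}{34368 \cdot 843} = \frac{402529}{34368} \cdot \frac{1}{843} = \frac{402529}{28972224}$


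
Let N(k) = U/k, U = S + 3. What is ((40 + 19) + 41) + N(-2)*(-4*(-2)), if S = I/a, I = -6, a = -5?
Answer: 416/5 ≈ 83.200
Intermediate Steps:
S = 6/5 (S = -6/(-5) = -6*(-⅕) = 6/5 ≈ 1.2000)
U = 21/5 (U = 6/5 + 3 = 21/5 ≈ 4.2000)
N(k) = 21/(5*k)
((40 + 19) + 41) + N(-2)*(-4*(-2)) = ((40 + 19) + 41) + ((21/5)/(-2))*(-4*(-2)) = (59 + 41) + ((21/5)*(-½))*8 = 100 - 21/10*8 = 100 - 84/5 = 416/5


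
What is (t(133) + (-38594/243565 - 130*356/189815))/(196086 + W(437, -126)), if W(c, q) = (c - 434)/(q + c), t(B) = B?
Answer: 381304456286603/563874433146403155 ≈ 0.00067622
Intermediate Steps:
W(c, q) = (-434 + c)/(c + q)
(t(133) + (-38594/243565 - 130*356/189815))/(196086 + W(437, -126)) = (133 + (-38594/243565 - 130*356/189815))/(196086 + (-434 + 437)/(437 - 126)) = (133 + (-38594*1/243565 - 46280*1/189815))/(196086 + 3/311) = (133 + (-38594/243565 - 9256/37963))/(196086 + (1/311)*3) = (133 - 3719581662/9246458095)/(196086 + 3/311) = 1226059344973/(9246458095*(60982749/311)) = (1226059344973/9246458095)*(311/60982749) = 381304456286603/563874433146403155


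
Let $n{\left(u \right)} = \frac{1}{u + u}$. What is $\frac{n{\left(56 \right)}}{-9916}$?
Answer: $- \frac{1}{1110592} \approx -9.0042 \cdot 10^{-7}$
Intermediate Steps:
$n{\left(u \right)} = \frac{1}{2 u}$
$\frac{n{\left(56 \right)}}{-9916} = \frac{\frac{1}{2} \cdot \frac{1}{56}}{-9916} = \frac{1}{2} \cdot \frac{1}{56} \left(- \frac{1}{9916}\right) = \frac{1}{112} \left(- \frac{1}{9916}\right) = - \frac{1}{1110592}$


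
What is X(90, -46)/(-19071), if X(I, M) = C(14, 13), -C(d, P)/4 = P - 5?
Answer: 32/19071 ≈ 0.0016779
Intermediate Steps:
C(d, P) = 20 - 4*P (C(d, P) = -4*(P - 5) = -4*(-5 + P) = 20 - 4*P)
X(I, M) = -32 (X(I, M) = 20 - 4*13 = 20 - 52 = -32)
X(90, -46)/(-19071) = -32/(-19071) = -32*(-1/19071) = 32/19071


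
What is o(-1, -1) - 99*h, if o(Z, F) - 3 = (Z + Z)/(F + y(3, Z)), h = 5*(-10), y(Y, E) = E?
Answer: 4954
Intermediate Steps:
h = -50
o(Z, F) = 3 + 2*Z/(F + Z) (o(Z, F) = 3 + (Z + Z)/(F + Z) = 3 + (2*Z)/(F + Z) = 3 + 2*Z/(F + Z))
o(-1, -1) - 99*h = (3*(-1) + 5*(-1))/(-1 - 1) - 99*(-50) = (-3 - 5)/(-2) + 4950 = -½*(-8) + 4950 = 4 + 4950 = 4954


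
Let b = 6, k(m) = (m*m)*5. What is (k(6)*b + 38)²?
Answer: 1249924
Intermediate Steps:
k(m) = 5*m² (k(m) = m²*5 = 5*m²)
(k(6)*b + 38)² = ((5*6²)*6 + 38)² = ((5*36)*6 + 38)² = (180*6 + 38)² = (1080 + 38)² = 1118² = 1249924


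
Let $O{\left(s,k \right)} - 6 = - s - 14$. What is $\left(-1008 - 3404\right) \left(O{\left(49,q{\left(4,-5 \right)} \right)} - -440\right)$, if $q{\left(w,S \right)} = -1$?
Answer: $-1689796$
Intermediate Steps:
$O{\left(s,k \right)} = -8 - s$ ($O{\left(s,k \right)} = 6 - \left(14 + s\right) = -8 - s$)
$\left(-1008 - 3404\right) \left(O{\left(49,q{\left(4,-5 \right)} \right)} - -440\right) = \left(-1008 - 3404\right) \left(\left(-8 - 49\right) - -440\right) = - 4412 \left(\left(-8 - 49\right) + 440\right) = - 4412 \left(-57 + 440\right) = \left(-4412\right) 383 = -1689796$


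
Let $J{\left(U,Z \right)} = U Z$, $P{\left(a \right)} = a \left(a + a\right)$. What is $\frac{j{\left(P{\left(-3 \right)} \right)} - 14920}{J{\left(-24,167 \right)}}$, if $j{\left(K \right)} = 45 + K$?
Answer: $\frac{14857}{4008} \approx 3.7068$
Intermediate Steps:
$P{\left(a \right)} = 2 a^{2}$ ($P{\left(a \right)} = a 2 a = 2 a^{2}$)
$\frac{j{\left(P{\left(-3 \right)} \right)} - 14920}{J{\left(-24,167 \right)}} = \frac{\left(45 + 2 \left(-3\right)^{2}\right) - 14920}{\left(-24\right) 167} = \frac{\left(45 + 2 \cdot 9\right) - 14920}{-4008} = \left(\left(45 + 18\right) - 14920\right) \left(- \frac{1}{4008}\right) = \left(63 - 14920\right) \left(- \frac{1}{4008}\right) = \left(-14857\right) \left(- \frac{1}{4008}\right) = \frac{14857}{4008}$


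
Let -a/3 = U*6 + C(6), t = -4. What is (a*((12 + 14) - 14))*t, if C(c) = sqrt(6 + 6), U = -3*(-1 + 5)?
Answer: -10368 + 288*sqrt(3) ≈ -9869.2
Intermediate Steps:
U = -12 (U = -3*4 = -12)
C(c) = 2*sqrt(3) (C(c) = sqrt(12) = 2*sqrt(3))
a = 216 - 6*sqrt(3) (a = -3*(-12*6 + 2*sqrt(3)) = -3*(-72 + 2*sqrt(3)) = 216 - 6*sqrt(3) ≈ 205.61)
(a*((12 + 14) - 14))*t = ((216 - 6*sqrt(3))*((12 + 14) - 14))*(-4) = ((216 - 6*sqrt(3))*(26 - 14))*(-4) = ((216 - 6*sqrt(3))*12)*(-4) = (2592 - 72*sqrt(3))*(-4) = -10368 + 288*sqrt(3)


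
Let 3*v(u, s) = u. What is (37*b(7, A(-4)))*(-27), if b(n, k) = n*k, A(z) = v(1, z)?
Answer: -2331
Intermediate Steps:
v(u, s) = u/3
A(z) = ⅓ (A(z) = (⅓)*1 = ⅓)
b(n, k) = k*n
(37*b(7, A(-4)))*(-27) = (37*((⅓)*7))*(-27) = (37*(7/3))*(-27) = (259/3)*(-27) = -2331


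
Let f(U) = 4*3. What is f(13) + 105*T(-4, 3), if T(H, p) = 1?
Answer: 117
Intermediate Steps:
f(U) = 12
f(13) + 105*T(-4, 3) = 12 + 105*1 = 12 + 105 = 117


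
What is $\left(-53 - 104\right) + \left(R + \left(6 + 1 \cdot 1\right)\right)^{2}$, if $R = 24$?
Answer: $804$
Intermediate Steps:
$\left(-53 - 104\right) + \left(R + \left(6 + 1 \cdot 1\right)\right)^{2} = \left(-53 - 104\right) + \left(24 + \left(6 + 1 \cdot 1\right)\right)^{2} = \left(-53 - 104\right) + \left(24 + \left(6 + 1\right)\right)^{2} = -157 + \left(24 + 7\right)^{2} = -157 + 31^{2} = -157 + 961 = 804$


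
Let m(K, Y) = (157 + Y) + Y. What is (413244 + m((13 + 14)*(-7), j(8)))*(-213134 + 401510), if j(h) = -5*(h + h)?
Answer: 77844686616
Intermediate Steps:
j(h) = -10*h
m(K, Y) = 157 + 2*Y
(413244 + m((13 + 14)*(-7), j(8)))*(-213134 + 401510) = (413244 + (157 + 2*(-10*8)))*(-213134 + 401510) = (413244 + (157 + 2*(-80)))*188376 = (413244 + (157 - 160))*188376 = (413244 - 3)*188376 = 413241*188376 = 77844686616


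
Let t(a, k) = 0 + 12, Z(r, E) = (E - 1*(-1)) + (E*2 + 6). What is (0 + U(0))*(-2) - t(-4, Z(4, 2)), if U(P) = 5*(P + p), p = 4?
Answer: -52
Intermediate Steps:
U(P) = 20 + 5*P (U(P) = 5*(P + 4) = 5*(4 + P) = 20 + 5*P)
Z(r, E) = 7 + 3*E (Z(r, E) = (E + 1) + (2*E + 6) = (1 + E) + (6 + 2*E) = 7 + 3*E)
t(a, k) = 12
(0 + U(0))*(-2) - t(-4, Z(4, 2)) = (0 + (20 + 5*0))*(-2) - 1*12 = (0 + (20 + 0))*(-2) - 12 = (0 + 20)*(-2) - 12 = 20*(-2) - 12 = -40 - 12 = -52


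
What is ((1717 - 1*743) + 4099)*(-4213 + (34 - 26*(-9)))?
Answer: -20012985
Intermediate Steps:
((1717 - 1*743) + 4099)*(-4213 + (34 - 26*(-9))) = ((1717 - 743) + 4099)*(-4213 + (34 + 234)) = (974 + 4099)*(-4213 + 268) = 5073*(-3945) = -20012985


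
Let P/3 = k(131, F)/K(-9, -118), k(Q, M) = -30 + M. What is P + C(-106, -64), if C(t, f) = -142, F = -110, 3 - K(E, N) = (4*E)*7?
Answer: -2442/17 ≈ -143.65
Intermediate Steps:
K(E, N) = 3 - 28*E (K(E, N) = 3 - 4*E*7 = 3 - 28*E)
P = -28/17 (P = 3*((-30 - 110)/(3 - 28*(-9))) = 3*(-140/(3 + 252)) = 3*(-140/255) = 3*(-140*1/255) = 3*(-28/51) = -28/17 ≈ -1.6471)
P + C(-106, -64) = -28/17 - 142 = -2442/17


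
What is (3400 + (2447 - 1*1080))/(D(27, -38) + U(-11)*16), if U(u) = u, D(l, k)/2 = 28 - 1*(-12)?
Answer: -1589/32 ≈ -49.656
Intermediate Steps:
D(l, k) = 80 (D(l, k) = 2*(28 - 1*(-12)) = 2*(28 + 12) = 2*40 = 80)
(3400 + (2447 - 1*1080))/(D(27, -38) + U(-11)*16) = (3400 + (2447 - 1*1080))/(80 - 11*16) = (3400 + (2447 - 1080))/(80 - 176) = (3400 + 1367)/(-96) = 4767*(-1/96) = -1589/32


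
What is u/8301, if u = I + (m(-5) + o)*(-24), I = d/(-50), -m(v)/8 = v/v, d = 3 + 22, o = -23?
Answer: 1487/16602 ≈ 0.089568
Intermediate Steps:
d = 25
m(v) = -8 (m(v) = -8*v/v = -8*1 = -8)
I = -½ (I = 25/(-50) = 25*(-1/50) = -½ ≈ -0.50000)
u = 1487/2 (u = -½ + (-8 - 23)*(-24) = -½ - 31*(-24) = -½ + 744 = 1487/2 ≈ 743.50)
u/8301 = (1487/2)/8301 = (1487/2)*(1/8301) = 1487/16602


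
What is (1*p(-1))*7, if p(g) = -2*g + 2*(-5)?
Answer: -56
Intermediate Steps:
p(g) = -10 - 2*g (p(g) = -2*g - 10 = -10 - 2*g)
(1*p(-1))*7 = (1*(-10 - 2*(-1)))*7 = (1*(-10 + 2))*7 = (1*(-8))*7 = -8*7 = -56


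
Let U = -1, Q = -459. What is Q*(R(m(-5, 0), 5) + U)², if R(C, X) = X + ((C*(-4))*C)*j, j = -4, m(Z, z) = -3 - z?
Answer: -10053936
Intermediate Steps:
R(C, X) = X + 16*C² (R(C, X) = X + ((C*(-4))*C)*(-4) = X + ((-4*C)*C)*(-4) = X - 4*C²*(-4) = X + 16*C²)
Q*(R(m(-5, 0), 5) + U)² = -459*((5 + 16*(-3 - 1*0)²) - 1)² = -459*((5 + 16*(-3 + 0)²) - 1)² = -459*((5 + 16*(-3)²) - 1)² = -459*((5 + 16*9) - 1)² = -459*((5 + 144) - 1)² = -459*(149 - 1)² = -459*148² = -459*21904 = -10053936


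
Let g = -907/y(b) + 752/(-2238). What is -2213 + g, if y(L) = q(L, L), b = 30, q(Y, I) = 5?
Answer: -13398548/5595 ≈ -2394.7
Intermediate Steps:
y(L) = 5
g = -1016813/5595 (g = -907/5 + 752/(-2238) = -907*⅕ + 752*(-1/2238) = -907/5 - 376/1119 = -1016813/5595 ≈ -181.74)
-2213 + g = -2213 - 1016813/5595 = -13398548/5595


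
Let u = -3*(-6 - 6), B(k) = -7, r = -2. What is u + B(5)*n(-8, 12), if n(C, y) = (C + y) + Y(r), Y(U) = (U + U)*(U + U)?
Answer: -104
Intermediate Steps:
Y(U) = 4*U² (Y(U) = (2*U)*(2*U) = 4*U²)
n(C, y) = 16 + C + y (n(C, y) = (C + y) + 4*(-2)² = (C + y) + 4*4 = (C + y) + 16 = 16 + C + y)
u = 36 (u = -3*(-12) = 36)
u + B(5)*n(-8, 12) = 36 - 7*(16 - 8 + 12) = 36 - 7*20 = 36 - 140 = -104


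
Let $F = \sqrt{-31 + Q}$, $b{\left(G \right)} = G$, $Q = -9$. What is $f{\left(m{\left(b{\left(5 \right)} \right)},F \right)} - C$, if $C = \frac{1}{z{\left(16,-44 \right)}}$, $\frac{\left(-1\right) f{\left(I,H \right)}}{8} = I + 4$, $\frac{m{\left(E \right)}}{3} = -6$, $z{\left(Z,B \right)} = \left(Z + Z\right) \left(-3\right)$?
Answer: $\frac{10753}{96} \approx 112.01$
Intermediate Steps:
$F = 2 i \sqrt{10}$ ($F = \sqrt{-31 - 9} = \sqrt{-40} = 2 i \sqrt{10} \approx 6.3246 i$)
$z{\left(Z,B \right)} = - 6 Z$ ($z{\left(Z,B \right)} = 2 Z \left(-3\right) = - 6 Z$)
$m{\left(E \right)} = -18$ ($m{\left(E \right)} = 3 \left(-6\right) = -18$)
$f{\left(I,H \right)} = -32 - 8 I$ ($f{\left(I,H \right)} = - 8 \left(I + 4\right) = - 8 \left(4 + I\right) = -32 - 8 I$)
$C = - \frac{1}{96}$ ($C = \frac{1}{\left(-6\right) 16} = \frac{1}{-96} = - \frac{1}{96} \approx -0.010417$)
$f{\left(m{\left(b{\left(5 \right)} \right)},F \right)} - C = \left(-32 - -144\right) - - \frac{1}{96} = \left(-32 + 144\right) + \frac{1}{96} = 112 + \frac{1}{96} = \frac{10753}{96}$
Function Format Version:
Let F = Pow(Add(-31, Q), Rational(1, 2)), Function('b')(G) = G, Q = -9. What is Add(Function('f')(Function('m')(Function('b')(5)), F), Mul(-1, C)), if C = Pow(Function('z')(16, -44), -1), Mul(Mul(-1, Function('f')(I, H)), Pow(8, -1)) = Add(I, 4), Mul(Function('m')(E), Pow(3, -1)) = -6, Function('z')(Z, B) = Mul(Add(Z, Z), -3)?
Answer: Rational(10753, 96) ≈ 112.01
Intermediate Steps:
F = Mul(2, I, Pow(10, Rational(1, 2))) (F = Pow(Add(-31, -9), Rational(1, 2)) = Pow(-40, Rational(1, 2)) = Mul(2, I, Pow(10, Rational(1, 2))) ≈ Mul(6.3246, I))
Function('z')(Z, B) = Mul(-6, Z) (Function('z')(Z, B) = Mul(Mul(2, Z), -3) = Mul(-6, Z))
Function('m')(E) = -18 (Function('m')(E) = Mul(3, -6) = -18)
Function('f')(I, H) = Add(-32, Mul(-8, I)) (Function('f')(I, H) = Mul(-8, Add(I, 4)) = Mul(-8, Add(4, I)) = Add(-32, Mul(-8, I)))
C = Rational(-1, 96) (C = Pow(Mul(-6, 16), -1) = Pow(-96, -1) = Rational(-1, 96) ≈ -0.010417)
Add(Function('f')(Function('m')(Function('b')(5)), F), Mul(-1, C)) = Add(Add(-32, Mul(-8, -18)), Mul(-1, Rational(-1, 96))) = Add(Add(-32, 144), Rational(1, 96)) = Add(112, Rational(1, 96)) = Rational(10753, 96)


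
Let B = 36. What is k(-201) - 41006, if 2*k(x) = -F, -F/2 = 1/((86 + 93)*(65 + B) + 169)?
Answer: -748277487/18248 ≈ -41006.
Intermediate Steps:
F = -1/9124 (F = -2/((86 + 93)*(65 + 36) + 169) = -2/(179*101 + 169) = -2/(18079 + 169) = -2/18248 = -2*1/18248 = -1/9124 ≈ -0.00010960)
k(x) = 1/18248 (k(x) = (-1*(-1/9124))/2 = (½)*(1/9124) = 1/18248)
k(-201) - 41006 = 1/18248 - 41006 = -748277487/18248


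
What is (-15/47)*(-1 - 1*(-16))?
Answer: -225/47 ≈ -4.7872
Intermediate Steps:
(-15/47)*(-1 - 1*(-16)) = (-15/47)*(-1 + 16) = -3*5/47*15 = -15/47*15 = -225/47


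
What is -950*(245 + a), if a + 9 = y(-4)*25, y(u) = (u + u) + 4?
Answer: -129200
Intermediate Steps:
y(u) = 4 + 2*u (y(u) = 2*u + 4 = 4 + 2*u)
a = -109 (a = -9 + (4 + 2*(-4))*25 = -9 + (4 - 8)*25 = -9 - 4*25 = -9 - 100 = -109)
-950*(245 + a) = -950*(245 - 109) = -950*136 = -129200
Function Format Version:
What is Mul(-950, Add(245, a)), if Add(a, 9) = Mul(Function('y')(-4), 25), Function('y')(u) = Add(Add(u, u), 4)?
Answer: -129200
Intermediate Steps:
Function('y')(u) = Add(4, Mul(2, u)) (Function('y')(u) = Add(Mul(2, u), 4) = Add(4, Mul(2, u)))
a = -109 (a = Add(-9, Mul(Add(4, Mul(2, -4)), 25)) = Add(-9, Mul(Add(4, -8), 25)) = Add(-9, Mul(-4, 25)) = Add(-9, -100) = -109)
Mul(-950, Add(245, a)) = Mul(-950, Add(245, -109)) = Mul(-950, 136) = -129200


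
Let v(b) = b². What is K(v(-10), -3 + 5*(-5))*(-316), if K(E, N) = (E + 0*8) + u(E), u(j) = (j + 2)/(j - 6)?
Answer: -1501316/47 ≈ -31943.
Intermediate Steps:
u(j) = (2 + j)/(-6 + j)
K(E, N) = E + (2 + E)/(-6 + E) (K(E, N) = (E + 0*8) + (2 + E)/(-6 + E) = (E + 0) + (2 + E)/(-6 + E) = E + (2 + E)/(-6 + E))
K(v(-10), -3 + 5*(-5))*(-316) = ((2 + (-10)² + (-10)²*(-6 + (-10)²))/(-6 + (-10)²))*(-316) = ((2 + 100 + 100*(-6 + 100))/(-6 + 100))*(-316) = ((2 + 100 + 100*94)/94)*(-316) = ((2 + 100 + 9400)/94)*(-316) = ((1/94)*9502)*(-316) = (4751/47)*(-316) = -1501316/47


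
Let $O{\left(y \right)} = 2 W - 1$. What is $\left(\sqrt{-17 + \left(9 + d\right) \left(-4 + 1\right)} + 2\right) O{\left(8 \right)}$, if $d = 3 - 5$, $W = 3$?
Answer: $10 + 5 i \sqrt{38} \approx 10.0 + 30.822 i$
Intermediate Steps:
$d = -2$ ($d = 3 - 5 = -2$)
$O{\left(y \right)} = 5$ ($O{\left(y \right)} = 2 \cdot 3 - 1 = 6 - 1 = 5$)
$\left(\sqrt{-17 + \left(9 + d\right) \left(-4 + 1\right)} + 2\right) O{\left(8 \right)} = \left(\sqrt{-17 + \left(9 - 2\right) \left(-4 + 1\right)} + 2\right) 5 = \left(\sqrt{-17 + 7 \left(-3\right)} + 2\right) 5 = \left(\sqrt{-17 - 21} + 2\right) 5 = \left(\sqrt{-38} + 2\right) 5 = \left(i \sqrt{38} + 2\right) 5 = \left(2 + i \sqrt{38}\right) 5 = 10 + 5 i \sqrt{38}$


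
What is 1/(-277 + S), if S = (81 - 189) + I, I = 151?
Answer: -1/234 ≈ -0.0042735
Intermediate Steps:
S = 43 (S = (81 - 189) + 151 = -108 + 151 = 43)
1/(-277 + S) = 1/(-277 + 43) = 1/(-234) = -1/234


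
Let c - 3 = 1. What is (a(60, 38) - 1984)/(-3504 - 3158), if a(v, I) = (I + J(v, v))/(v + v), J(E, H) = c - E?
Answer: 39683/133240 ≈ 0.29783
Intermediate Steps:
c = 4 (c = 3 + 1 = 4)
J(E, H) = 4 - E
a(v, I) = (4 + I - v)/(2*v) (a(v, I) = (I + (4 - v))/(v + v) = (4 + I - v)/((2*v)) = (4 + I - v)*(1/(2*v)) = (4 + I - v)/(2*v))
(a(60, 38) - 1984)/(-3504 - 3158) = ((½)*(4 + 38 - 1*60)/60 - 1984)/(-3504 - 3158) = ((½)*(1/60)*(4 + 38 - 60) - 1984)/(-6662) = ((½)*(1/60)*(-18) - 1984)*(-1/6662) = (-3/20 - 1984)*(-1/6662) = -39683/20*(-1/6662) = 39683/133240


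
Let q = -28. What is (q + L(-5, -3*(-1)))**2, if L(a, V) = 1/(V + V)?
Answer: 27889/36 ≈ 774.69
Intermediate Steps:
L(a, V) = 1/(2*V)
(q + L(-5, -3*(-1)))**2 = (-28 + 1/(2*((-3*(-1)))))**2 = (-28 + (1/2)/3)**2 = (-28 + (1/2)*(1/3))**2 = (-28 + 1/6)**2 = (-167/6)**2 = 27889/36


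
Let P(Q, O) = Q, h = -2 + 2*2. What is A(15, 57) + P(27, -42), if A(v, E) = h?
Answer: 29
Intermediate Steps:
h = 2 (h = -2 + 4 = 2)
A(v, E) = 2
A(15, 57) + P(27, -42) = 2 + 27 = 29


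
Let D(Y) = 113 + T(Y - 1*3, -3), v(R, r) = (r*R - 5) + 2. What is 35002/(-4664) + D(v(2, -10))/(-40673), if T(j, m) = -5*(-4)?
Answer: -64738939/8622676 ≈ -7.5080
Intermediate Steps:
v(R, r) = -3 + R*r (v(R, r) = (R*r - 5) + 2 = (-5 + R*r) + 2 = -3 + R*r)
T(j, m) = 20
D(Y) = 133 (D(Y) = 113 + 20 = 133)
35002/(-4664) + D(v(2, -10))/(-40673) = 35002/(-4664) + 133/(-40673) = 35002*(-1/4664) + 133*(-1/40673) = -1591/212 - 133/40673 = -64738939/8622676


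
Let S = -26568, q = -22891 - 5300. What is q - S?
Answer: -1623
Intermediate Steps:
q = -28191
q - S = -28191 - 1*(-26568) = -28191 + 26568 = -1623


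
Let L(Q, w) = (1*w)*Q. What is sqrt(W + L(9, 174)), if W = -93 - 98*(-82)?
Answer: sqrt(9509) ≈ 97.514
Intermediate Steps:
L(Q, w) = Q*w (L(Q, w) = w*Q = Q*w)
W = 7943 (W = -93 + 8036 = 7943)
sqrt(W + L(9, 174)) = sqrt(7943 + 9*174) = sqrt(7943 + 1566) = sqrt(9509)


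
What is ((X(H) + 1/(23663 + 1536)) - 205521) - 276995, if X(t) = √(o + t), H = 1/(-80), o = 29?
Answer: -12158920683/25199 + √11595/20 ≈ -4.8251e+5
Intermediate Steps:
H = -1/80 ≈ -0.012500
X(t) = √(29 + t)
((X(H) + 1/(23663 + 1536)) - 205521) - 276995 = ((√(29 - 1/80) + 1/(23663 + 1536)) - 205521) - 276995 = ((√(2319/80) + 1/25199) - 205521) - 276995 = ((√11595/20 + 1/25199) - 205521) - 276995 = ((1/25199 + √11595/20) - 205521) - 276995 = (-5178923678/25199 + √11595/20) - 276995 = -12158920683/25199 + √11595/20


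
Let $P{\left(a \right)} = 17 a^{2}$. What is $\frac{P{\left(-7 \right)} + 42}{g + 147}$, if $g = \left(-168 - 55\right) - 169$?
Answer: $- \frac{25}{7} \approx -3.5714$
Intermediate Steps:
$g = -392$ ($g = -223 - 169 = -392$)
$\frac{P{\left(-7 \right)} + 42}{g + 147} = \frac{17 \left(-7\right)^{2} + 42}{-392 + 147} = \frac{17 \cdot 49 + 42}{-245} = \left(833 + 42\right) \left(- \frac{1}{245}\right) = 875 \left(- \frac{1}{245}\right) = - \frac{25}{7}$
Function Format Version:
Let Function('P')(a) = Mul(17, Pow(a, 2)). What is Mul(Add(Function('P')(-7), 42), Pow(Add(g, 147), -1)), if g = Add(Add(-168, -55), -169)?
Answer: Rational(-25, 7) ≈ -3.5714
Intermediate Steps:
g = -392 (g = Add(-223, -169) = -392)
Mul(Add(Function('P')(-7), 42), Pow(Add(g, 147), -1)) = Mul(Add(Mul(17, Pow(-7, 2)), 42), Pow(Add(-392, 147), -1)) = Mul(Add(Mul(17, 49), 42), Pow(-245, -1)) = Mul(Add(833, 42), Rational(-1, 245)) = Mul(875, Rational(-1, 245)) = Rational(-25, 7)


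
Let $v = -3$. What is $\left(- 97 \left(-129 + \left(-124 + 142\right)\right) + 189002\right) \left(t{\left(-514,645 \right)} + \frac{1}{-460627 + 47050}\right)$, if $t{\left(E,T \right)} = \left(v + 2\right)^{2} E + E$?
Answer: $- \frac{84933220096733}{413577} \approx -2.0536 \cdot 10^{8}$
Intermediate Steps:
$t{\left(E,T \right)} = 2 E$ ($t{\left(E,T \right)} = \left(-3 + 2\right)^{2} E + E = \left(-1\right)^{2} E + E = 1 E + E = E + E = 2 E$)
$\left(- 97 \left(-129 + \left(-124 + 142\right)\right) + 189002\right) \left(t{\left(-514,645 \right)} + \frac{1}{-460627 + 47050}\right) = \left(- 97 \left(-129 + \left(-124 + 142\right)\right) + 189002\right) \left(2 \left(-514\right) + \frac{1}{-460627 + 47050}\right) = \left(- 97 \left(-129 + 18\right) + 189002\right) \left(-1028 + \frac{1}{-413577}\right) = \left(\left(-97\right) \left(-111\right) + 189002\right) \left(-1028 - \frac{1}{413577}\right) = \left(10767 + 189002\right) \left(- \frac{425157157}{413577}\right) = 199769 \left(- \frac{425157157}{413577}\right) = - \frac{84933220096733}{413577}$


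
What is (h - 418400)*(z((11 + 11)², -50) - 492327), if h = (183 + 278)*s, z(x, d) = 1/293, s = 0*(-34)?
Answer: 60354957304000/293 ≈ 2.0599e+11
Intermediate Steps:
s = 0
z(x, d) = 1/293
h = 0 (h = (183 + 278)*0 = 461*0 = 0)
(h - 418400)*(z((11 + 11)², -50) - 492327) = (0 - 418400)*(1/293 - 492327) = -418400*(-144251810/293) = 60354957304000/293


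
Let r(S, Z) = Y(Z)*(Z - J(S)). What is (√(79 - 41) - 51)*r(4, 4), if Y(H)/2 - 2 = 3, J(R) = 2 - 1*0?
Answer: -1020 + 20*√38 ≈ -896.71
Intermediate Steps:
J(R) = 2 (J(R) = 2 + 0 = 2)
Y(H) = 10 (Y(H) = 4 + 2*3 = 4 + 6 = 10)
r(S, Z) = -20 + 10*Z (r(S, Z) = 10*(Z - 1*2) = 10*(Z - 2) = 10*(-2 + Z) = -20 + 10*Z)
(√(79 - 41) - 51)*r(4, 4) = (√(79 - 41) - 51)*(-20 + 10*4) = (√38 - 51)*(-20 + 40) = (-51 + √38)*20 = -1020 + 20*√38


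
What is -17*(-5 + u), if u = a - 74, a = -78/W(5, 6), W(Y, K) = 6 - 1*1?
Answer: 8041/5 ≈ 1608.2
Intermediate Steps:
W(Y, K) = 5 (W(Y, K) = 6 - 1 = 5)
a = -78/5 ≈ -15.600
u = -448/5 (u = -78/5 - 74 = -448/5 ≈ -89.600)
-17*(-5 + u) = -17*(-5 - 448/5) = -17*(-473/5) = 8041/5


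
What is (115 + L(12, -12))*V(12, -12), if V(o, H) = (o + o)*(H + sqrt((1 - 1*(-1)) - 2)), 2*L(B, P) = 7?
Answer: -34128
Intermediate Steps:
L(B, P) = 7/2 (L(B, P) = (1/2)*7 = 7/2)
V(o, H) = 2*H*o (V(o, H) = (2*o)*(H + sqrt((1 + 1) - 2)) = (2*o)*(H + sqrt(2 - 2)) = (2*o)*(H + sqrt(0)) = (2*o)*(H + 0) = (2*o)*H = 2*H*o)
(115 + L(12, -12))*V(12, -12) = (115 + 7/2)*(2*(-12)*12) = (237/2)*(-288) = -34128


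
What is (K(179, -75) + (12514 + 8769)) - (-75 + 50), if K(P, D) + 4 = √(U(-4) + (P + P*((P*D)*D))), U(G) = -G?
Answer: 21304 + 2*√45057702 ≈ 34729.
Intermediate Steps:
K(P, D) = -4 + √(4 + P + D²*P²) (K(P, D) = -4 + √(-1*(-4) + (P + P*((P*D)*D))) = -4 + √(4 + (P + P*((D*P)*D))) = -4 + √(4 + (P + P*(P*D²))) = -4 + √(4 + (P + D²*P²)) = -4 + √(4 + P + D²*P²))
(K(179, -75) + (12514 + 8769)) - (-75 + 50) = ((-4 + √(4 + 179 + (-75)²*179²)) + (12514 + 8769)) - (-75 + 50) = ((-4 + √(4 + 179 + 5625*32041)) + 21283) - 1*(-25) = ((-4 + √(4 + 179 + 180230625)) + 21283) + 25 = ((-4 + √180230808) + 21283) + 25 = ((-4 + 2*√45057702) + 21283) + 25 = (21279 + 2*√45057702) + 25 = 21304 + 2*√45057702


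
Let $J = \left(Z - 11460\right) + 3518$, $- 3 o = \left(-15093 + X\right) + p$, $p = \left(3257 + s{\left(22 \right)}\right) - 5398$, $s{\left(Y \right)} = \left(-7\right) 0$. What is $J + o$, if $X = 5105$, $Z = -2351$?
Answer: $-6250$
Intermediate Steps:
$s{\left(Y \right)} = 0$
$p = -2141$ ($p = \left(3257 + 0\right) - 5398 = 3257 - 5398 = -2141$)
$o = 4043$ ($o = - \frac{\left(-15093 + 5105\right) - 2141}{3} = - \frac{-9988 - 2141}{3} = \left(- \frac{1}{3}\right) \left(-12129\right) = 4043$)
$J = -10293$ ($J = \left(-2351 - 11460\right) + 3518 = -13811 + 3518 = -10293$)
$J + o = -10293 + 4043 = -6250$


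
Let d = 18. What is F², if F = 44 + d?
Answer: 3844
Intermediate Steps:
F = 62 (F = 44 + 18 = 62)
F² = 62² = 3844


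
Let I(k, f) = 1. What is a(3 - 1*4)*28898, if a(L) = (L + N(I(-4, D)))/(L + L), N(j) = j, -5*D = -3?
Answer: 0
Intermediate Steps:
D = 3/5 (D = -1/5*(-3) = 3/5 ≈ 0.60000)
a(L) = (1 + L)/(2*L) (a(L) = (L + 1)/(L + L) = (1 + L)/((2*L)) = (1 + L)*(1/(2*L)) = (1 + L)/(2*L))
a(3 - 1*4)*28898 = ((1 + (3 - 1*4))/(2*(3 - 1*4)))*28898 = ((1 + (3 - 4))/(2*(3 - 4)))*28898 = ((1/2)*(1 - 1)/(-1))*28898 = ((1/2)*(-1)*0)*28898 = 0*28898 = 0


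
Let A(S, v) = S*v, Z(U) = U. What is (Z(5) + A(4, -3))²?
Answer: 49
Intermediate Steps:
(Z(5) + A(4, -3))² = (5 + 4*(-3))² = (5 - 12)² = (-7)² = 49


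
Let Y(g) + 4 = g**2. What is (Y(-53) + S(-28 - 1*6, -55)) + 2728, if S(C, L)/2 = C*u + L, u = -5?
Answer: 5763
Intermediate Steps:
Y(g) = -4 + g**2
S(C, L) = -10*C + 2*L (S(C, L) = 2*(C*(-5) + L) = 2*(-5*C + L) = 2*(L - 5*C) = -10*C + 2*L)
(Y(-53) + S(-28 - 1*6, -55)) + 2728 = ((-4 + (-53)**2) + (-10*(-28 - 1*6) + 2*(-55))) + 2728 = ((-4 + 2809) + (-10*(-28 - 6) - 110)) + 2728 = (2805 + (-10*(-34) - 110)) + 2728 = (2805 + (340 - 110)) + 2728 = (2805 + 230) + 2728 = 3035 + 2728 = 5763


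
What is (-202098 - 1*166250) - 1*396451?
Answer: -764799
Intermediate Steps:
(-202098 - 1*166250) - 1*396451 = (-202098 - 166250) - 396451 = -368348 - 396451 = -764799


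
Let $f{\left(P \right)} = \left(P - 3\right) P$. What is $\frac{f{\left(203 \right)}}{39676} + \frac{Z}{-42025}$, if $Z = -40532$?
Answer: $\frac{118370094}{59549425} \approx 1.9878$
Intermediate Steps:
$f{\left(P \right)} = P \left(-3 + P\right)$ ($f{\left(P \right)} = \left(-3 + P\right) P = P \left(-3 + P\right)$)
$\frac{f{\left(203 \right)}}{39676} + \frac{Z}{-42025} = \frac{203 \left(-3 + 203\right)}{39676} - \frac{40532}{-42025} = 203 \cdot 200 \cdot \frac{1}{39676} - - \frac{40532}{42025} = 40600 \cdot \frac{1}{39676} + \frac{40532}{42025} = \frac{1450}{1417} + \frac{40532}{42025} = \frac{118370094}{59549425}$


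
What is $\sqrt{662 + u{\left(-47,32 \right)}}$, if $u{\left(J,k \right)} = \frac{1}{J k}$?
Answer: $\frac{\sqrt{93590818}}{376} \approx 25.729$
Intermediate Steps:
$u{\left(J,k \right)} = \frac{1}{J k}$
$\sqrt{662 + u{\left(-47,32 \right)}} = \sqrt{662 + \frac{1}{\left(-47\right) 32}} = \sqrt{662 - \frac{1}{1504}} = \sqrt{\frac{995647}{1504}} = \frac{\sqrt{93590818}}{376}$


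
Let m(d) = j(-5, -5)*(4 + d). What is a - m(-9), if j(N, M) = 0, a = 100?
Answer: 100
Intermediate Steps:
m(d) = 0 (m(d) = 0*(4 + d) = 0)
a - m(-9) = 100 - 1*0 = 100 + 0 = 100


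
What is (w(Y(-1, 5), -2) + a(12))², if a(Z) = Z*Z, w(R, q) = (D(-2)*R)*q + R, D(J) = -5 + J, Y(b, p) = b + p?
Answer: 41616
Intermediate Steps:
w(R, q) = R - 7*R*q (w(R, q) = ((-5 - 2)*R)*q + R = (-7*R)*q + R = -7*R*q + R = R - 7*R*q)
a(Z) = Z²
(w(Y(-1, 5), -2) + a(12))² = ((-1 + 5)*(1 - 7*(-2)) + 12²)² = (4*(1 + 14) + 144)² = (4*15 + 144)² = (60 + 144)² = 204² = 41616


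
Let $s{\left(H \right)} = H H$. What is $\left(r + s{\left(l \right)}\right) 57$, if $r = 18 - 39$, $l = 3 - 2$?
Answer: $-1140$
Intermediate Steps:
$l = 1$ ($l = 3 - 2 = 1$)
$s{\left(H \right)} = H^{2}$
$r = -21$
$\left(r + s{\left(l \right)}\right) 57 = \left(-21 + 1^{2}\right) 57 = \left(-21 + 1\right) 57 = \left(-20\right) 57 = -1140$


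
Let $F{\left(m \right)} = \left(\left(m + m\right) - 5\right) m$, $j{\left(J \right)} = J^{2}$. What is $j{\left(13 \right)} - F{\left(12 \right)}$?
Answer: $-59$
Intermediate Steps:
$F{\left(m \right)} = m \left(-5 + 2 m\right)$ ($F{\left(m \right)} = \left(2 m - 5\right) m = \left(-5 + 2 m\right) m = m \left(-5 + 2 m\right)$)
$j{\left(13 \right)} - F{\left(12 \right)} = 13^{2} - 12 \left(-5 + 2 \cdot 12\right) = 169 - 12 \left(-5 + 24\right) = 169 - 12 \cdot 19 = 169 - 228 = -59$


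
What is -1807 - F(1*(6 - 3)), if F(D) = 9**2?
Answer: -1888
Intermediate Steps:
F(D) = 81
-1807 - F(1*(6 - 3)) = -1807 - 1*81 = -1807 - 81 = -1888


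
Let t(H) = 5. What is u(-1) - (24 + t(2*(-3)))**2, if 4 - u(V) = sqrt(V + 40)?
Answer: -837 - sqrt(39) ≈ -843.25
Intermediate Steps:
u(V) = 4 - sqrt(40 + V) (u(V) = 4 - sqrt(V + 40) = 4 - sqrt(40 + V))
u(-1) - (24 + t(2*(-3)))**2 = (4 - sqrt(40 - 1)) - (24 + 5)**2 = (4 - sqrt(39)) - 1*29**2 = (4 - sqrt(39)) - 1*841 = (4 - sqrt(39)) - 841 = -837 - sqrt(39)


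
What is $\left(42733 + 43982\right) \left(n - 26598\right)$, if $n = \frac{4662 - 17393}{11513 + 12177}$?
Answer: $- \frac{10928159904393}{4738} \approx -2.3065 \cdot 10^{9}$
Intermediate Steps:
$n = - \frac{12731}{23690} \approx -0.5374$
$\left(42733 + 43982\right) \left(n - 26598\right) = \left(42733 + 43982\right) \left(- \frac{12731}{23690} - 26598\right) = 86715 \left(- \frac{630119351}{23690}\right) = - \frac{10928159904393}{4738}$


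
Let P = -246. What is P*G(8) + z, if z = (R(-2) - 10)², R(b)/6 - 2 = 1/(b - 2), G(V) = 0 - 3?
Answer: 2953/4 ≈ 738.25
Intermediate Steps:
G(V) = -3
R(b) = 12 + 6/(-2 + b) (R(b) = 12 + 6/(b - 2) = 12 + 6/(-2 + b))
z = ¼ (z = (6*(-3 + 2*(-2))/(-2 - 2) - 10)² = (6*(-3 - 4)/(-4) - 10)² = (6*(-¼)*(-7) - 10)² = (21/2 - 10)² = (½)² = ¼ ≈ 0.25000)
P*G(8) + z = -246*(-3) + ¼ = 738 + ¼ = 2953/4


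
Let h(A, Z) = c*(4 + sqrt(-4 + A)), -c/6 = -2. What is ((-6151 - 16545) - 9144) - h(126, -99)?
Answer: -31888 - 12*sqrt(122) ≈ -32021.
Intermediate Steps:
c = 12 (c = -6*(-2) = 12)
h(A, Z) = 48 + 12*sqrt(-4 + A) (h(A, Z) = 12*(4 + sqrt(-4 + A)) = 48 + 12*sqrt(-4 + A))
((-6151 - 16545) - 9144) - h(126, -99) = ((-6151 - 16545) - 9144) - (48 + 12*sqrt(-4 + 126)) = (-22696 - 9144) - (48 + 12*sqrt(122)) = -31840 + (-48 - 12*sqrt(122)) = -31888 - 12*sqrt(122)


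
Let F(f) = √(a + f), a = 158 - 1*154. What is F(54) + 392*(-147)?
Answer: -57624 + √58 ≈ -57616.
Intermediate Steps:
a = 4 (a = 158 - 154 = 4)
F(f) = √(4 + f)
F(54) + 392*(-147) = √(4 + 54) + 392*(-147) = √58 - 57624 = -57624 + √58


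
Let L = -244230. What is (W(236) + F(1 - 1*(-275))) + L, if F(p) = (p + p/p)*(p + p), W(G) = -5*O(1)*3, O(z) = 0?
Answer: -91326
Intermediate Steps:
W(G) = 0 (W(G) = -5*0*3 = 0*3 = 0)
F(p) = 2*p*(1 + p) (F(p) = (p + 1)*(2*p) = (1 + p)*(2*p) = 2*p*(1 + p))
(W(236) + F(1 - 1*(-275))) + L = (0 + 2*(1 - 1*(-275))*(1 + (1 - 1*(-275)))) - 244230 = (0 + 2*(1 + 275)*(1 + (1 + 275))) - 244230 = (0 + 2*276*(1 + 276)) - 244230 = (0 + 2*276*277) - 244230 = (0 + 152904) - 244230 = 152904 - 244230 = -91326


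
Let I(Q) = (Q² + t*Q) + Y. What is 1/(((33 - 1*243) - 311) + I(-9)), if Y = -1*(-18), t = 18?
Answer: -1/584 ≈ -0.0017123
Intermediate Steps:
Y = 18
I(Q) = 18 + Q² + 18*Q (I(Q) = (Q² + 18*Q) + 18 = 18 + Q² + 18*Q)
1/(((33 - 1*243) - 311) + I(-9)) = 1/(((33 - 1*243) - 311) + (18 + (-9)² + 18*(-9))) = 1/(((33 - 243) - 311) + (18 + 81 - 162)) = 1/((-210 - 311) - 63) = 1/(-521 - 63) = 1/(-584) = -1/584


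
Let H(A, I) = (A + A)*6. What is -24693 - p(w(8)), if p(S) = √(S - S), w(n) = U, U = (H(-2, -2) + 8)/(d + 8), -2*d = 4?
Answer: -24693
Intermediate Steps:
d = -2 (d = -½*4 = -2)
H(A, I) = 12*A (H(A, I) = (2*A)*6 = 12*A)
U = -8/3 (U = (12*(-2) + 8)/(-2 + 8) = (-24 + 8)/6 = -16*⅙ = -8/3 ≈ -2.6667)
w(n) = -8/3
p(S) = 0 (p(S) = √0 = 0)
-24693 - p(w(8)) = -24693 - 1*0 = -24693 + 0 = -24693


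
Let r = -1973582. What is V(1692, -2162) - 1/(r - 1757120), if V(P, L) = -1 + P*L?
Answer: -13647299639709/3730702 ≈ -3.6581e+6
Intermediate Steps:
V(P, L) = -1 + L*P
V(1692, -2162) - 1/(r - 1757120) = (-1 - 2162*1692) - 1/(-1973582 - 1757120) = (-1 - 3658104) - 1/(-3730702) = -3658105 - 1*(-1/3730702) = -3658105 + 1/3730702 = -13647299639709/3730702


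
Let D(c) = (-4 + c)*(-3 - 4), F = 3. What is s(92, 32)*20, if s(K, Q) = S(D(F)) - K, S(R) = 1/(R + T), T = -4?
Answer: -5500/3 ≈ -1833.3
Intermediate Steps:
D(c) = 28 - 7*c (D(c) = (-4 + c)*(-7) = 28 - 7*c)
S(R) = 1/(-4 + R) (S(R) = 1/(R - 4) = 1/(-4 + R))
s(K, Q) = ⅓ - K (s(K, Q) = 1/(-4 + (28 - 7*3)) - K = 1/(-4 + (28 - 21)) - K = 1/(-4 + 7) - K = 1/3 - K = ⅓ - K)
s(92, 32)*20 = (⅓ - 1*92)*20 = (⅓ - 92)*20 = -275/3*20 = -5500/3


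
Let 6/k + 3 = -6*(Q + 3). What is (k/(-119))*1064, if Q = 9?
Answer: 304/425 ≈ 0.71529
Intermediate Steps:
k = -2/25 (k = 6/(-3 - 6*(9 + 3)) = 6/(-3 - 6*12) = 6/(-3 - 72) = 6/(-75) = 6*(-1/75) = -2/25 ≈ -0.080000)
(k/(-119))*1064 = -2/25/(-119)*1064 = -2/25*(-1/119)*1064 = (2/2975)*1064 = 304/425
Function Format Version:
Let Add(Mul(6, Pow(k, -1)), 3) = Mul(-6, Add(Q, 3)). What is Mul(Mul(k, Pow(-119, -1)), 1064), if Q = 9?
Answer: Rational(304, 425) ≈ 0.71529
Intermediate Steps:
k = Rational(-2, 25) (k = Mul(6, Pow(Add(-3, Mul(-6, Add(9, 3))), -1)) = Mul(6, Pow(Add(-3, Mul(-6, 12)), -1)) = Mul(6, Pow(Add(-3, -72), -1)) = Mul(6, Pow(-75, -1)) = Mul(6, Rational(-1, 75)) = Rational(-2, 25) ≈ -0.080000)
Mul(Mul(k, Pow(-119, -1)), 1064) = Mul(Mul(Rational(-2, 25), Pow(-119, -1)), 1064) = Mul(Mul(Rational(-2, 25), Rational(-1, 119)), 1064) = Mul(Rational(2, 2975), 1064) = Rational(304, 425)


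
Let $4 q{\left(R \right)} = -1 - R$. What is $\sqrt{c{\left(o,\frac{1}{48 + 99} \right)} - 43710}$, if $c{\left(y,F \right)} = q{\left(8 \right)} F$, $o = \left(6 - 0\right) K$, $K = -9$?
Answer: $\frac{33 i \sqrt{7867}}{14} \approx 209.07 i$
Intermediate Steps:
$q{\left(R \right)} = - \frac{1}{4} - \frac{R}{4}$ ($q{\left(R \right)} = \frac{-1 - R}{4} = - \frac{1}{4} - \frac{R}{4}$)
$o = -54$ ($o = \left(6 - 0\right) \left(-9\right) = \left(6 + 0\right) \left(-9\right) = 6 \left(-9\right) = -54$)
$c{\left(y,F \right)} = - \frac{9 F}{4}$ ($c{\left(y,F \right)} = \left(- \frac{1}{4} - 2\right) F = - \frac{9 F}{4}$)
$\sqrt{c{\left(o,\frac{1}{48 + 99} \right)} - 43710} = \sqrt{- \frac{9}{4 \left(48 + 99\right)} - 43710} = \sqrt{- \frac{9}{4 \cdot 147} - 43710} = \sqrt{\left(- \frac{9}{4}\right) \frac{1}{147} - 43710} = \sqrt{- \frac{3}{196} - 43710} = \sqrt{- \frac{8567163}{196}} = \frac{33 i \sqrt{7867}}{14}$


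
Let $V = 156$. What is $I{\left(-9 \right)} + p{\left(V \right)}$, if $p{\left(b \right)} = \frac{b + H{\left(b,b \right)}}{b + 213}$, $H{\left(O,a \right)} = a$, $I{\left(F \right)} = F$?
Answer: $- \frac{1003}{123} \approx -8.1545$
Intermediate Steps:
$p{\left(b \right)} = \frac{2 b}{213 + b}$ ($p{\left(b \right)} = \frac{b + b}{b + 213} = \frac{2 b}{213 + b}$)
$I{\left(-9 \right)} + p{\left(V \right)} = -9 + 2 \cdot 156 \frac{1}{213 + 156} = -9 + 2 \cdot 156 \cdot \frac{1}{369} = -9 + \frac{104}{123} = - \frac{1003}{123}$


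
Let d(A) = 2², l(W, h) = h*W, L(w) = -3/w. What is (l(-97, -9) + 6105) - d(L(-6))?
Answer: 6974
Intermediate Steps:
l(W, h) = W*h
d(A) = 4
(l(-97, -9) + 6105) - d(L(-6)) = (-97*(-9) + 6105) - 1*4 = (873 + 6105) - 4 = 6978 - 4 = 6974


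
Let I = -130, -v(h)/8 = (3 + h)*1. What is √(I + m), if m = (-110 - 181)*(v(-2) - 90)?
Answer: 2*√7097 ≈ 168.49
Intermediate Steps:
v(h) = -24 - 8*h (v(h) = -8*(3 + h) = -24 - 8*h)
m = 28518 (m = (-110 - 181)*((-24 - 8*(-2)) - 90) = -291*((-24 + 16) - 90) = -291*(-8 - 90) = -291*(-98) = 28518)
√(I + m) = √(-130 + 28518) = √28388 = 2*√7097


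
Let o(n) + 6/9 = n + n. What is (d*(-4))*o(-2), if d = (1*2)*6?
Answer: 224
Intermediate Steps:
o(n) = -2/3 + 2*n (o(n) = -2/3 + (n + n) = -2/3 + 2*n)
d = 12 (d = 2*6 = 12)
(d*(-4))*o(-2) = (12*(-4))*(-2/3 + 2*(-2)) = -48*(-2/3 - 4) = -48*(-14/3) = 224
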